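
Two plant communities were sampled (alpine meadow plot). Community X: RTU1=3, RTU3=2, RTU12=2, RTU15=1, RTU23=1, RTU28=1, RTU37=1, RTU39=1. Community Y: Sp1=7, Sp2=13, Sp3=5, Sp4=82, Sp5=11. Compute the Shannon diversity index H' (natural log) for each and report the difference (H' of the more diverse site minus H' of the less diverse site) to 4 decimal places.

Community X: N=12, proportions 0.25, 0.166667, 0.166667, 0.083333, 0.083333, 0.083333, 0.083333, 0.083333, giving H' = 1.979205 (working shown to 6 dp, full precision carried).
Community Y: N=118, proportions 0.059322, 0.110169, 0.042373, 0.694915, 0.09322, giving H' = 1.018645.
Difference = |1.979205 − 1.018645| = 0.960560, i.e. 0.9606 to 4 decimal places.

0.9606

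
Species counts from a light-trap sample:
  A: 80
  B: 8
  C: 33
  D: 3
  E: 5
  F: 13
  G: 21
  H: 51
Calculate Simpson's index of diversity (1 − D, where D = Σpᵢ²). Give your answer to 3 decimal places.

0.764

Total N = 80+8+33+3+5+13+21+51 = 214, so the proportions are 0.37383, 0.03738, 0.15421, 0.01402, 0.02336, 0.06075, 0.09813, 0.23832 (working shown to 5 dp, full precision carried).
D = 0.37383² + 0.03738² + 0.15421² + 0.01402² + 0.02336² + 0.06075² + 0.09813² + 0.23832² = 0.13975 + 0.00140 + 0.02378 + 0.00020 + 0.00055 + 0.00369 + 0.00963 + 0.05680 = 0.23578.
So 1 − D = 0.76422, i.e. 0.764 to 3 decimal places.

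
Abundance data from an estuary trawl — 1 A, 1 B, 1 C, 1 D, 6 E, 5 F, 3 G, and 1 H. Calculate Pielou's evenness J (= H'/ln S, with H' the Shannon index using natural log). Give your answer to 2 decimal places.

Total N = 1+1+1+1+6+5+3+1 = 19, so the proportions are 0.0526, 0.0526, 0.0526, 0.0526, 0.3158, 0.2632, 0.1579, 0.0526 (working shown to 4 dp, full precision carried).
H' = −Σ pᵢ ln pᵢ = −((-0.1550) + (-0.1550) + (-0.1550) + (-0.1550) + (-0.3640) + (-0.3513) + (-0.2914) + (-0.1550)) = 1.7816.
With S = 8 species, ln S = 2.0794, so J = 1.7816/2.0794 = 0.8568, i.e. 0.86 to 2 decimal places.

0.86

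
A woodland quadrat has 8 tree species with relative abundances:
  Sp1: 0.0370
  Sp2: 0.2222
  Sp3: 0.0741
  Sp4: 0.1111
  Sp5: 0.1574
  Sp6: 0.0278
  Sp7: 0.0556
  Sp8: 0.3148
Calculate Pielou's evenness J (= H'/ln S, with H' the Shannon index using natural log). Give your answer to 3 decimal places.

0.870

H' = −Σ pᵢ ln pᵢ = −((-0.12198) + (-0.33423) + (-0.19283) + (-0.24412) + (-0.29103) + (-0.09960) + (-0.16066) + (-0.36385)) = 1.80831 (working shown to 5 dp, full precision carried).
With S = 8 species, ln S = 2.07944, so J = 1.80831/2.07944 = 0.86961, i.e. 0.870 to 3 decimal places.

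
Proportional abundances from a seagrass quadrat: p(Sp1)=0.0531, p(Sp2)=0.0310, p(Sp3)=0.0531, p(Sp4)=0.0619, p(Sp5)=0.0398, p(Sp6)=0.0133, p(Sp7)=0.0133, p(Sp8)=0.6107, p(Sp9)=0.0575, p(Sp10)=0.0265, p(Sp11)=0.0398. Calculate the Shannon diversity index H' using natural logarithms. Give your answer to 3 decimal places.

Each pᵢ ln pᵢ term (working shown to 5 dp, full precision carried): 0.0531×(-2.93558)=-0.15588, 0.031×(-3.47377)=-0.10769, 0.0531×(-2.93558)=-0.15588, 0.0619×(-2.78224)=-0.17222, 0.0398×(-3.22389)=-0.12831, 0.0133×(-4.31999)=-0.05746, 0.0133×(-4.31999)=-0.05746, 0.6107×(-0.49315)=-0.30117, 0.0575×(-2.85597)=-0.16422, 0.0265×(-3.63061)=-0.09621, 0.0398×(-3.22389)=-0.12831.
Sum = -1.52479, so H' = 1.525.

1.525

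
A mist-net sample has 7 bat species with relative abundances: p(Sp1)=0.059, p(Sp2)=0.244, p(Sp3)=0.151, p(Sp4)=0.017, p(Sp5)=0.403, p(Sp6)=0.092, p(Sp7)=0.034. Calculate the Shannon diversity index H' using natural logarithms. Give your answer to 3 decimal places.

1.567

Each pᵢ ln pᵢ term (working shown to 5 dp, full precision carried): 0.059×(-2.83022)=-0.16698, 0.244×(-1.41059)=-0.34418, 0.151×(-1.89048)=-0.28546, 0.017×(-4.07454)=-0.06927, 0.403×(-0.90882)=-0.36625, 0.092×(-2.38597)=-0.21951, 0.034×(-3.38139)=-0.11497.
Sum = -1.56663, so H' = 1.567.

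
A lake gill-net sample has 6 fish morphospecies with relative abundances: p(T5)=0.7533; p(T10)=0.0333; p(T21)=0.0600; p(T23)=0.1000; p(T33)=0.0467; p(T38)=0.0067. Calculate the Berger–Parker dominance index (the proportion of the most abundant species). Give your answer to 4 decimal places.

The largest proportion is 0.7533, i.e. d = 0.7533 to 4 decimal places.

0.7533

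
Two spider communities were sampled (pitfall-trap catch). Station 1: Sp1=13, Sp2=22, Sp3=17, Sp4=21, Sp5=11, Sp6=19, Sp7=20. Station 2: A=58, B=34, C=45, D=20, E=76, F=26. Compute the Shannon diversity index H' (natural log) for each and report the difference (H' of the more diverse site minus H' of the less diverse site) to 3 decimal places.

0.226

Station 1: N=123, proportions 0.10569, 0.17886, 0.13821, 0.17073, 0.08943, 0.15447, 0.1626, giving H' = 1.92046 (working shown to 5 dp, full precision carried).
Station 2: N=259, proportions 0.22394, 0.13127, 0.17375, 0.07722, 0.29344, 0.10039, giving H' = 1.69404.
Difference = |1.92046 − 1.69404| = 0.22642, i.e. 0.226 to 3 decimal places.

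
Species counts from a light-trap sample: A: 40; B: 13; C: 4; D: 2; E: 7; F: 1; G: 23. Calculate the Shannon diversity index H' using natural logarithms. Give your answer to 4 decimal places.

1.4602

Total N = 40+13+4+2+7+1+23 = 90, so the proportions are 0.444444, 0.144444, 0.044444, 0.022222, 0.077778, 0.011111, 0.255556 (working shown to 6 dp, full precision carried).
Each pᵢ ln pᵢ term: 0.444444×(-0.810930)=-0.360413, 0.144444×(-1.934860)=-0.279480, 0.044444×(-3.113515)=-0.138378, 0.022222×(-3.806662)=-0.084592, 0.077778×(-2.553900)=-0.198637, 0.011111×(-4.499810)=-0.049998, 0.255556×(-1.364315)=-0.348658.
Sum = -1.460157, so H' = 1.4602.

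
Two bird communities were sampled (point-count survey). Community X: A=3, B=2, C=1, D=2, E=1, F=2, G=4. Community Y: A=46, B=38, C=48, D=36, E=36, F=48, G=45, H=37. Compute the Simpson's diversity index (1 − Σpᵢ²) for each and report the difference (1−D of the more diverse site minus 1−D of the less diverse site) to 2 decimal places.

Community X: N=15, proportions 0.2, 0.133333, 0.066667, 0.133333, 0.066667, 0.133333, 0.266667, giving 1−D = 0.826667 (working shown to 6 dp, full precision carried).
Community Y: N=334, proportions 0.137725, 0.113772, 0.143713, 0.107784, 0.107784, 0.143713, 0.134731, 0.110778, giving 1−D = 0.873122.
Difference = |0.826667 − 0.873122| = 0.046455, i.e. 0.05 to 2 decimal places.

0.05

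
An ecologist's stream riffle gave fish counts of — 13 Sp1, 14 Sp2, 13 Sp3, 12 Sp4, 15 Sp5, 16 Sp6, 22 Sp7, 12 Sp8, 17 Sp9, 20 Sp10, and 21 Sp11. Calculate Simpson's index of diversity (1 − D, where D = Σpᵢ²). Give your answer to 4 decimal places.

Total N = 13+14+13+12+15+16+22+12+17+20+21 = 175, so the proportions are 0.074286, 0.08, 0.074286, 0.068571, 0.085714, 0.091429, 0.125714, 0.068571, 0.097143, 0.114286, 0.12 (working shown to 6 dp, full precision carried).
D = 0.074286² + 0.08² + 0.074286² + 0.068571² + 0.085714² + 0.091429² + 0.125714² + 0.068571² + 0.097143² + 0.114286² + 0.12² = 0.005518 + 0.006400 + 0.005518 + 0.004702 + 0.007347 + 0.008359 + 0.015804 + 0.004702 + 0.009437 + 0.013061 + 0.014400 = 0.095249.
So 1 − D = 0.904751, i.e. 0.9048 to 4 decimal places.

0.9048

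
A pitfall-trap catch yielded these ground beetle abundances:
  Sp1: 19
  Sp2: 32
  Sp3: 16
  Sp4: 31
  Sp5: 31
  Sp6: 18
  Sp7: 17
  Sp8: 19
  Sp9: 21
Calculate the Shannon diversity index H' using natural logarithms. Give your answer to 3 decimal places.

2.160

Total N = 19+32+16+31+31+18+17+19+21 = 204, so the proportions are 0.09314, 0.15686, 0.07843, 0.15196, 0.15196, 0.08824, 0.08333, 0.09314, 0.10294 (working shown to 5 dp, full precision carried).
Each pᵢ ln pᵢ term: 0.09314×(-2.37368)=-0.22108, 0.15686×(-1.85238)=-0.29057, 0.07843×(-2.54553)=-0.19965, 0.15196×(-1.88413)=-0.28631, 0.15196×(-1.88413)=-0.28631, 0.08824×(-2.42775)=-0.21421, 0.08333×(-2.48491)=-0.20708, 0.09314×(-2.37368)=-0.22108, 0.10294×(-2.27360)=-0.23405.
Sum = -2.16034, so H' = 2.160.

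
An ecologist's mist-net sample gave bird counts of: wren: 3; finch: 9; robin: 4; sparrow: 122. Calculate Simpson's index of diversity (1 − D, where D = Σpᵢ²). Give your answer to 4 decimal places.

Total N = 3+9+4+122 = 138, so the proportions are 0.021739, 0.065217, 0.028986, 0.884058 (working shown to 6 dp, full precision carried).
D = 0.021739² + 0.065217² + 0.028986² + 0.884058² = 0.000473 + 0.004253 + 0.000840 + 0.781558 = 0.787125.
So 1 − D = 0.212875, i.e. 0.2129 to 4 decimal places.

0.2129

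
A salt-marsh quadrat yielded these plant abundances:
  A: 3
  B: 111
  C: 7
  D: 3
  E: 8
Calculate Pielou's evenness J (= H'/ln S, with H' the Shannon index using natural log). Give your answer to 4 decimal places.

Total N = 3+111+7+3+8 = 132, so the proportions are 0.022727, 0.840909, 0.05303, 0.022727, 0.060606 (working shown to 6 dp, full precision carried).
H' = −Σ pᵢ ln pᵢ = −((-0.086004) + (-0.145706) + (-0.155744) + (-0.086004) + (-0.169901)) = 0.643359.
With S = 5 species, ln S = 1.609438, so J = 0.643359/1.609438 = 0.399742, i.e. 0.3997 to 4 decimal places.

0.3997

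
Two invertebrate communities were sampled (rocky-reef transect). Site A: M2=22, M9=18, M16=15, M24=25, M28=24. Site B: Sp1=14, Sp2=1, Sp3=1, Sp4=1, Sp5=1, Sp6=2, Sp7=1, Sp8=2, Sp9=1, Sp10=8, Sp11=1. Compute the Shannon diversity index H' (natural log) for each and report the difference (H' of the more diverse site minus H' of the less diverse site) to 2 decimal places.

Site A: N=104, proportions 0.2115, 0.1731, 0.1442, 0.2404, 0.2308, giving H' = 1.5925 (working shown to 4 dp, full precision carried).
Site B: N=33, proportions 0.4242, 0.0303, 0.0303, 0.0303, 0.0303, 0.0606, 0.0303, 0.0606, 0.0303, 0.2424, 0.0303, giving H' = 1.7888.
Difference = |1.5925 − 1.7888| = 0.1963, i.e. 0.20 to 2 decimal places.

0.20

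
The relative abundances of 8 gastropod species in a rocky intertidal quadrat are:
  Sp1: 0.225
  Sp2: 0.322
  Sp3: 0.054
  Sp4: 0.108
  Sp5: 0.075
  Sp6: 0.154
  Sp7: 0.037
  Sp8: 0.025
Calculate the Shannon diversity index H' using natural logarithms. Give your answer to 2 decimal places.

1.80

Each pᵢ ln pᵢ term (working shown to 4 dp, full precision carried): 0.225×(-1.4917)=-0.3356, 0.322×(-1.1332)=-0.3649, 0.054×(-2.9188)=-0.1576, 0.108×(-2.2256)=-0.2404, 0.075×(-2.5903)=-0.1943, 0.154×(-1.8708)=-0.2881, 0.037×(-3.2968)=-0.1220, 0.025×(-3.6889)=-0.0922.
Sum = -1.7951, so H' = 1.80.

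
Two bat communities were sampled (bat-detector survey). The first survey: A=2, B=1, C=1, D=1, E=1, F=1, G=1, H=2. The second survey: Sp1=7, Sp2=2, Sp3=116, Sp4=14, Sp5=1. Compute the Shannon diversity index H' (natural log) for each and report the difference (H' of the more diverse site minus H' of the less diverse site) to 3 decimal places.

The first survey: N=10, proportions 0.2, 0.1, 0.1, 0.1, 0.1, 0.1, 0.1, 0.2, giving H' = 2.02533 (working shown to 5 dp, full precision carried).
The second survey: N=140, proportions 0.05, 0.01429, 0.82857, 0.1, 0.00714, giving H' = 0.63185.
Difference = |2.02533 − 0.63185| = 1.39348, i.e. 1.393 to 3 decimal places.

1.393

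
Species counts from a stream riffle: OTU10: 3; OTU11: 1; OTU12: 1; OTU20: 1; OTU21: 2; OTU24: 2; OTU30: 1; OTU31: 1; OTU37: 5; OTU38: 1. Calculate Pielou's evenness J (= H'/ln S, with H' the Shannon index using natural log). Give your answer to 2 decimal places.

0.91

Total N = 3+1+1+1+2+2+1+1+5+1 = 18, so the proportions are 0.1667, 0.0556, 0.0556, 0.0556, 0.1111, 0.1111, 0.0556, 0.0556, 0.2778, 0.0556 (working shown to 4 dp, full precision carried).
H' = −Σ pᵢ ln pᵢ = −((-0.2986) + (-0.1606) + (-0.1606) + (-0.1606) + (-0.2441) + (-0.2441) + (-0.1606) + (-0.1606) + (-0.3558) + (-0.1606)) = 2.1062.
With S = 10 species, ln S = 2.3026, so J = 2.1062/2.3026 = 0.9147, i.e. 0.91 to 2 decimal places.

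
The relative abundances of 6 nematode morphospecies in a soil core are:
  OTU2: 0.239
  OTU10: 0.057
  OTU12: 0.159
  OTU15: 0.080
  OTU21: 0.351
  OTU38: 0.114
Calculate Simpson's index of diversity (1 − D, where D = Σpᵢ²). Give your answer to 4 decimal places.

D = 0.239² + 0.057² + 0.159² + 0.08² + 0.351² + 0.114² = 0.057121 + 0.003249 + 0.025281 + 0.006400 + 0.123201 + 0.012996 = 0.228248 (working shown to 6 dp, full precision carried).
So 1 − D = 0.771752, i.e. 0.7718 to 4 decimal places.

0.7718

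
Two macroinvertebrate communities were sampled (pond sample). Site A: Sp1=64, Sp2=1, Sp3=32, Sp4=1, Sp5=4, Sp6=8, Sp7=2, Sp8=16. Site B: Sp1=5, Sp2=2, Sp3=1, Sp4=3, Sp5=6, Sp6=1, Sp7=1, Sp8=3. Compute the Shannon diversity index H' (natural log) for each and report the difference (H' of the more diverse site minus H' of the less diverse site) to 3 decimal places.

Site A: N=128, proportions 0.5, 0.00781, 0.25, 0.00781, 0.03125, 0.0625, 0.01562, 0.125, giving H' = 1.37546 (working shown to 5 dp, full precision carried).
Site B: N=22, proportions 0.22727, 0.09091, 0.04545, 0.13636, 0.27273, 0.04545, 0.04545, 0.13636, giving H' = 1.87396.
Difference = |1.37546 − 1.87396| = 0.49850, i.e. 0.499 to 3 decimal places.

0.499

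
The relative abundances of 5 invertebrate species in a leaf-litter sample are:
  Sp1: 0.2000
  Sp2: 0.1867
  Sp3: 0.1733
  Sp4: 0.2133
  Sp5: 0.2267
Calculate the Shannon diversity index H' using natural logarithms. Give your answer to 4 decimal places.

Each pᵢ ln pᵢ term (working shown to 6 dp, full precision carried): 0.2×(-1.609438)=-0.321888, 0.1867×(-1.678252)=-0.313330, 0.1733×(-1.752731)=-0.303748, 0.2133×(-1.545056)=-0.329560, 0.2267×(-1.484128)=-0.336452.
Sum = -1.604978, so H' = 1.6050.

1.6050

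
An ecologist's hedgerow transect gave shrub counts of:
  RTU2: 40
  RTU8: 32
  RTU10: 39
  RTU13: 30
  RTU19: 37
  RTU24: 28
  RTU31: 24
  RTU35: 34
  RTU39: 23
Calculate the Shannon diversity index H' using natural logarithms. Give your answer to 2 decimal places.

Total N = 40+32+39+30+37+28+24+34+23 = 287, so the proportions are 0.1394, 0.1115, 0.1359, 0.1045, 0.1289, 0.0976, 0.0836, 0.1185, 0.0801 (working shown to 4 dp, full precision carried).
Each pᵢ ln pᵢ term: 0.1394×(-1.9706)=-0.2746, 0.1115×(-2.1937)=-0.2446, 0.1359×(-1.9959)=-0.2712, 0.1045×(-2.2583)=-0.2361, 0.1289×(-2.0486)=-0.2641, 0.0976×(-2.3273)=-0.2271, 0.0836×(-2.4814)=-0.2075, 0.1185×(-2.1331)=-0.2527, 0.0801×(-2.5240)=-0.2023.
Sum = -2.1802, so H' = 2.18.

2.18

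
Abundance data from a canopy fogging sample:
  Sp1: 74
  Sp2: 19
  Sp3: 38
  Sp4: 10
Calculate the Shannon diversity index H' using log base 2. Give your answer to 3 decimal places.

1.658

Total N = 74+19+38+10 = 141, so the proportions are 0.52482, 0.13475, 0.2695, 0.07092 (working shown to 5 dp, full precision carried).
Each pᵢ log₂ pᵢ term: 0.52482×(-0.93010)=-0.48814, 0.13475×(-2.89162)=-0.38965, 0.2695×(-1.89162)=-0.50980, 0.07092×(-3.81762)=-0.27075.
Sum = -1.65834, so H' = 1.658.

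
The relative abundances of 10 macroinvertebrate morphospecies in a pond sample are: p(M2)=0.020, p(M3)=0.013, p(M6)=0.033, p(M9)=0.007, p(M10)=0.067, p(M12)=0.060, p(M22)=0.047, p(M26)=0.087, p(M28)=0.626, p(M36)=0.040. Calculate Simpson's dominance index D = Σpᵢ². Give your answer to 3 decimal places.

D = 0.02² + 0.013² + 0.033² + 0.007² + 0.067² + 0.06² + 0.047² + 0.087² + 0.626² + 0.04² = 0.00040 + 0.00017 + 0.00109 + 0.00005 + 0.00449 + 0.00360 + 0.00221 + 0.00757 + 0.39188 + 0.00160 = 0.41305 (working shown to 5 dp, full precision carried).
To 3 decimal places, D = 0.413.

0.413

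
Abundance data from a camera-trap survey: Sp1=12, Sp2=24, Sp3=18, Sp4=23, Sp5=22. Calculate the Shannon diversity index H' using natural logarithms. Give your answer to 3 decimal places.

1.583

Total N = 12+24+18+23+22 = 99, so the proportions are 0.12121, 0.24242, 0.18182, 0.23232, 0.22222 (working shown to 5 dp, full precision carried).
Each pᵢ ln pᵢ term: 0.12121×(-2.11021)=-0.25578, 0.24242×(-1.41707)=-0.34353, 0.18182×(-1.70475)=-0.30995, 0.23232×(-1.45963)=-0.33910, 0.22222×(-1.50408)=-0.33424.
Sum = -1.58261, so H' = 1.583.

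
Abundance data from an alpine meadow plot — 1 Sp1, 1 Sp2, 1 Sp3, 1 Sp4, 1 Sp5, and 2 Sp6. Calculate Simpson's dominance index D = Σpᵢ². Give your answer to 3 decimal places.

Total N = 1+1+1+1+1+2 = 7, so the proportions are 0.14286, 0.14286, 0.14286, 0.14286, 0.14286, 0.28571 (working shown to 5 dp, full precision carried).
D = 0.14286² + 0.14286² + 0.14286² + 0.14286² + 0.14286² + 0.28571² = 0.02041 + 0.02041 + 0.02041 + 0.02041 + 0.02041 + 0.08163 = 0.18367.
To 3 decimal places, D = 0.184.

0.184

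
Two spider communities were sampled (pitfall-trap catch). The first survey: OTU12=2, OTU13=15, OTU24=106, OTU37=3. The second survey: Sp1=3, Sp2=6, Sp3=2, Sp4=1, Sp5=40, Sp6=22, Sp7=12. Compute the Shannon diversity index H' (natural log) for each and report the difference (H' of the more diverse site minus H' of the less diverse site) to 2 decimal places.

The first survey: N=126, proportions 0.0159, 0.119, 0.8413, 0.0238, giving H' = 0.5535 (working shown to 4 dp, full precision carried).
The second survey: N=86, proportions 0.0349, 0.0698, 0.0233, 0.0116, 0.4651, 0.2558, 0.1395, giving H' = 1.4217.
Difference = |0.5535 − 1.4217| = 0.8682, i.e. 0.87 to 2 decimal places.

0.87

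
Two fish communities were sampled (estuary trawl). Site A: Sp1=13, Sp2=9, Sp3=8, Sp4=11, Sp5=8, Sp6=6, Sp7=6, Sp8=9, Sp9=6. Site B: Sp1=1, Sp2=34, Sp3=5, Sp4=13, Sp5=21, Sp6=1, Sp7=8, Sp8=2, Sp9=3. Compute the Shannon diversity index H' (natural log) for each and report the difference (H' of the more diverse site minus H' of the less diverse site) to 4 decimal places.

Site A: N=76, proportions 0.171053, 0.118421, 0.105263, 0.144737, 0.105263, 0.078947, 0.078947, 0.118421, 0.078947, giving H' = 2.162392 (working shown to 6 dp, full precision carried).
Site B: N=88, proportions 0.011364, 0.386364, 0.056818, 0.147727, 0.238636, 0.011364, 0.090909, 0.022727, 0.034091, giving H' = 1.675741.
Difference = |2.162392 − 1.675741| = 0.486651, i.e. 0.4867 to 4 decimal places.

0.4867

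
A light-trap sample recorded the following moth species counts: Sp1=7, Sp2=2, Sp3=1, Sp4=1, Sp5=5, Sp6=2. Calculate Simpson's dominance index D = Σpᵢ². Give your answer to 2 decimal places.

Total N = 7+2+1+1+5+2 = 18, so the proportions are 0.3889, 0.1111, 0.0556, 0.0556, 0.2778, 0.1111 (working shown to 4 dp, full precision carried).
D = 0.3889² + 0.1111² + 0.0556² + 0.0556² + 0.2778² + 0.1111² = 0.1512 + 0.0123 + 0.0031 + 0.0031 + 0.0772 + 0.0123 = 0.2593.
To 2 decimal places, D = 0.26.

0.26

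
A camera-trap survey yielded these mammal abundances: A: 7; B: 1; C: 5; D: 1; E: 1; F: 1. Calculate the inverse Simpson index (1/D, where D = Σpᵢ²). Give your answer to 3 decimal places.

3.282

Total N = 7+1+5+1+1+1 = 16, so the proportions are 0.4375, 0.0625, 0.3125, 0.0625, 0.0625, 0.0625 (working shown to 7 dp, full precision carried).
D = 0.4375² + 0.0625² + 0.3125² + 0.0625² + 0.0625² + 0.0625² = 0.1914062 + 0.0039062 + 0.0976562 + 0.0039062 + 0.0039062 + 0.0039062 = 0.3046875.
So 1/D = 3.28205, i.e. 3.282 to 3 decimal places.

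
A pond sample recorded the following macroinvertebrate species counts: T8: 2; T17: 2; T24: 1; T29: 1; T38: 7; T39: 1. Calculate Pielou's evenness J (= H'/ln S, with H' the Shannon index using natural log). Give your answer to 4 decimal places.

Total N = 2+2+1+1+7+1 = 14, so the proportions are 0.142857, 0.142857, 0.071429, 0.071429, 0.5, 0.071429 (working shown to 6 dp, full precision carried).
H' = −Σ pᵢ ln pᵢ = −((-0.277987) + (-0.277987) + (-0.188504) + (-0.188504) + (-0.346574) + (-0.188504)) = 1.468060.
With S = 6 species, ln S = 1.791759, so J = 1.468060/1.791759 = 0.819340, i.e. 0.8193 to 4 decimal places.

0.8193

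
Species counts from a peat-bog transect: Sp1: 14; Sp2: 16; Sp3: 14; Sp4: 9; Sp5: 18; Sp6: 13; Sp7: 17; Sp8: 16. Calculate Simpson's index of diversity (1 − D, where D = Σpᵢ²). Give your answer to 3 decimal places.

0.871

Total N = 14+16+14+9+18+13+17+16 = 117, so the proportions are 0.11966, 0.13675, 0.11966, 0.07692, 0.15385, 0.11111, 0.1453, 0.13675 (working shown to 5 dp, full precision carried).
D = 0.11966² + 0.13675² + 0.11966² + 0.07692² + 0.15385² + 0.11111² + 0.1453² + 0.13675² = 0.01432 + 0.01870 + 0.01432 + 0.00592 + 0.02367 + 0.01235 + 0.02111 + 0.01870 = 0.12908.
So 1 − D = 0.87092, i.e. 0.871 to 3 decimal places.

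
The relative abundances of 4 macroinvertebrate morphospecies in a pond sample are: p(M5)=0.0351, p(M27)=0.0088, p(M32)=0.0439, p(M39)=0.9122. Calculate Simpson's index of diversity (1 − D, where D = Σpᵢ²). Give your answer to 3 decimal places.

0.165

D = 0.0351² + 0.0088² + 0.0439² + 0.9122² = 0.00123 + 0.00008 + 0.00193 + 0.83211 = 0.83535 (working shown to 5 dp, full precision carried).
So 1 − D = 0.16465, i.e. 0.165 to 3 decimal places.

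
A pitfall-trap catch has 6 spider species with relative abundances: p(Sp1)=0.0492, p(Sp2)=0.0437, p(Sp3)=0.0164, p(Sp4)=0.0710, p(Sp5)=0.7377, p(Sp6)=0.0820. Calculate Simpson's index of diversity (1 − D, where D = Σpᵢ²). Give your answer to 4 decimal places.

0.4394

D = 0.0492² + 0.0437² + 0.0164² + 0.071² + 0.7377² + 0.082² = 0.002421 + 0.001910 + 0.000269 + 0.005041 + 0.544201 + 0.006724 = 0.560566 (working shown to 6 dp, full precision carried).
So 1 − D = 0.439434, i.e. 0.4394 to 4 decimal places.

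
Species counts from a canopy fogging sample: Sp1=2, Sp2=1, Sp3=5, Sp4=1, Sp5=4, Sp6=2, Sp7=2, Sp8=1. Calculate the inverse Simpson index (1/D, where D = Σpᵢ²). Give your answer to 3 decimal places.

5.786

Total N = 2+1+5+1+4+2+2+1 = 18, so the proportions are 0.1111111, 0.0555556, 0.2777778, 0.0555556, 0.2222222, 0.1111111, 0.1111111, 0.0555556 (working shown to 7 dp, full precision carried).
D = 0.1111111² + 0.0555556² + 0.2777778² + 0.0555556² + 0.2222222² + 0.1111111² + 0.1111111² + 0.0555556² = 0.0123457 + 0.0030864 + 0.0771605 + 0.0030864 + 0.0493827 + 0.0123457 + 0.0123457 + 0.0030864 = 0.1728395.
So 1/D = 5.78571, i.e. 5.786 to 3 decimal places.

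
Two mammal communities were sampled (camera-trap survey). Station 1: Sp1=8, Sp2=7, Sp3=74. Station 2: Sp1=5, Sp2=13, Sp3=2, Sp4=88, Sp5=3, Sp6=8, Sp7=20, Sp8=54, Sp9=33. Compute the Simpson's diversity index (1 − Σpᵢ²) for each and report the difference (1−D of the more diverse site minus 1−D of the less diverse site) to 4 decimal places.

0.4624

Station 1: N=89, proportions 0.089888, 0.078652, 0.831461, giving 1−D = 0.294407 (working shown to 6 dp, full precision carried).
Station 2: N=226, proportions 0.022124, 0.057522, 0.00885, 0.389381, 0.013274, 0.035398, 0.088496, 0.238938, 0.146018, giving 1−D = 0.756833.
Difference = |0.294407 − 0.756833| = 0.462426, i.e. 0.4624 to 4 decimal places.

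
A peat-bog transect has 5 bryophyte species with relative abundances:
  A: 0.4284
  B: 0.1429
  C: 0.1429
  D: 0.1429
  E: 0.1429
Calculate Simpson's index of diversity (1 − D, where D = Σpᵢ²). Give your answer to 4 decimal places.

0.7348

D = 0.4284² + 0.1429² + 0.1429² + 0.1429² + 0.1429² = 0.183527 + 0.020420 + 0.020420 + 0.020420 + 0.020420 = 0.265208 (working shown to 6 dp, full precision carried).
So 1 − D = 0.734792, i.e. 0.7348 to 4 decimal places.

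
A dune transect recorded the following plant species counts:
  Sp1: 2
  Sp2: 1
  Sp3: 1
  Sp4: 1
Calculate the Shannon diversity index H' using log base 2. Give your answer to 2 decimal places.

Total N = 2+1+1+1 = 5, so the proportions are 0.4, 0.2, 0.2, 0.2 (working shown to 4 dp, full precision carried).
Each pᵢ log₂ pᵢ term: 0.4×(-1.3219)=-0.5288, 0.2×(-2.3219)=-0.4644, 0.2×(-2.3219)=-0.4644, 0.2×(-2.3219)=-0.4644.
Sum = -1.9219, so H' = 1.92.

1.92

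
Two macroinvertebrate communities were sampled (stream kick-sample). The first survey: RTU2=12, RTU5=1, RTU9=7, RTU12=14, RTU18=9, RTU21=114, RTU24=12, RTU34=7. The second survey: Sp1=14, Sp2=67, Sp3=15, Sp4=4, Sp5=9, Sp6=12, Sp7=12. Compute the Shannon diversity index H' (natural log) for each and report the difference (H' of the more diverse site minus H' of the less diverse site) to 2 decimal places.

The first survey: N=176, proportions 0.0682, 0.0057, 0.0398, 0.0795, 0.0511, 0.6477, 0.0682, 0.0398, giving H' = 1.2868 (working shown to 4 dp, full precision carried).
The second survey: N=133, proportions 0.1053, 0.5038, 0.1128, 0.0301, 0.0677, 0.0902, 0.0902, giving H' = 1.5502.
Difference = |1.2868 − 1.5502| = 0.2634, i.e. 0.26 to 2 decimal places.

0.26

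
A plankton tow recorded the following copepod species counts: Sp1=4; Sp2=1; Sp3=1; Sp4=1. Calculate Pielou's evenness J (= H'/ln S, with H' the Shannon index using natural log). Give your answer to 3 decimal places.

Total N = 4+1+1+1 = 7, so the proportions are 0.57143, 0.14286, 0.14286, 0.14286 (working shown to 5 dp, full precision carried).
H' = −Σ pᵢ ln pᵢ = −((-0.31978) + (-0.27799) + (-0.27799) + (-0.27799)) = 1.15374.
With S = 4 species, ln S = 1.38629, so J = 1.15374/1.38629 = 0.83225, i.e. 0.832 to 3 decimal places.

0.832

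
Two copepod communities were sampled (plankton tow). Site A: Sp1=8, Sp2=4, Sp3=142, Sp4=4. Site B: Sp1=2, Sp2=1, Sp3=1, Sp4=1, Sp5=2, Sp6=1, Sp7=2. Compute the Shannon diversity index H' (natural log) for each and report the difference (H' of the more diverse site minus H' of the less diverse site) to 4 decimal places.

Site A: N=158, proportions 0.050633, 0.025316, 0.898734, 0.025316, giving H' = 0.433144 (working shown to 6 dp, full precision carried).
Site B: N=10, proportions 0.2, 0.1, 0.1, 0.1, 0.2, 0.1, 0.2, giving H' = 1.886697.
Difference = |0.433144 − 1.886697| = 1.453553, i.e. 1.4536 to 4 decimal places.

1.4536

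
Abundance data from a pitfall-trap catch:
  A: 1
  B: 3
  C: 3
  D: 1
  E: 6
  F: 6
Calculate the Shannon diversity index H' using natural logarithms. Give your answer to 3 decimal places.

1.591

Total N = 1+3+3+1+6+6 = 20, so the proportions are 0.05, 0.15, 0.15, 0.05, 0.3, 0.3 (working shown to 5 dp, full precision carried).
Each pᵢ ln pᵢ term: 0.05×(-2.99573)=-0.14979, 0.15×(-1.89712)=-0.28457, 0.15×(-1.89712)=-0.28457, 0.05×(-2.99573)=-0.14979, 0.3×(-1.20397)=-0.36119, 0.3×(-1.20397)=-0.36119.
Sum = -1.59109, so H' = 1.591.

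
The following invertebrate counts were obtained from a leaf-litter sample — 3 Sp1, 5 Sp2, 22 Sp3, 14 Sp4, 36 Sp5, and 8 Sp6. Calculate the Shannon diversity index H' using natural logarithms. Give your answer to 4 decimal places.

1.5008

Total N = 3+5+22+14+36+8 = 88, so the proportions are 0.034091, 0.056818, 0.25, 0.159091, 0.409091, 0.090909 (working shown to 6 dp, full precision carried).
Each pᵢ ln pᵢ term: 0.034091×(-3.378725)=-0.115184, 0.056818×(-2.867899)=-0.162949, 0.25×(-1.386294)=-0.346574, 0.159091×(-1.838279)=-0.292454, 0.409091×(-0.893818)=-0.365653, 0.090909×(-2.397895)=-0.217990.
Sum = -1.500803, so H' = 1.5008.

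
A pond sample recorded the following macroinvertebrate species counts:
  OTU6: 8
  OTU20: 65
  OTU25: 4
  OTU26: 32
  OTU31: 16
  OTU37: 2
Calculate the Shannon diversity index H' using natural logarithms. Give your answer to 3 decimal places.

Total N = 8+65+4+32+16+2 = 127, so the proportions are 0.06299, 0.51181, 0.0315, 0.25197, 0.12598, 0.01575 (working shown to 5 dp, full precision carried).
Each pᵢ ln pᵢ term: 0.06299×(-2.76475)=-0.17416, 0.51181×(-0.66980)=-0.34281, 0.0315×(-3.45789)=-0.10891, 0.25197×(-1.37845)=-0.34733, 0.12598×(-2.07160)=-0.26099, 0.01575×(-4.15104)=-0.06537.
Sum = -1.29956, so H' = 1.300.

1.300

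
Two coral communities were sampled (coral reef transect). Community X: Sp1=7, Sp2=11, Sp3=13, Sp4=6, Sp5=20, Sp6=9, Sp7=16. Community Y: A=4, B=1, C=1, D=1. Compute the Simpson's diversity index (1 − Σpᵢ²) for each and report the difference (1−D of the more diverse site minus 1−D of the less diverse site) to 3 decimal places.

0.222

Community X: N=82, proportions 0.08537, 0.13415, 0.15854, 0.07317, 0.2439, 0.10976, 0.19512, giving 1−D = 0.83462 (working shown to 5 dp, full precision carried).
Community Y: N=7, proportions 0.57143, 0.14286, 0.14286, 0.14286, giving 1−D = 0.61224.
Difference = |0.83462 − 0.61224| = 0.22238, i.e. 0.222 to 3 decimal places.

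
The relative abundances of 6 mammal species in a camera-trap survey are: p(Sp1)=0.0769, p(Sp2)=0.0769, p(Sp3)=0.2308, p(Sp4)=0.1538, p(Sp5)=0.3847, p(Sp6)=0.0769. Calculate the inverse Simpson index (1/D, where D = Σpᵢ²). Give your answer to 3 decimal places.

D = 0.0769² + 0.0769² + 0.2308² + 0.1538² + 0.3847² + 0.0769² = 0.0059136 + 0.0059136 + 0.0532686 + 0.0236544 + 0.1479941 + 0.0059136 = 0.2426580 (working shown to 7 dp, full precision carried).
So 1/D = 4.12103, i.e. 4.121 to 3 decimal places.

4.121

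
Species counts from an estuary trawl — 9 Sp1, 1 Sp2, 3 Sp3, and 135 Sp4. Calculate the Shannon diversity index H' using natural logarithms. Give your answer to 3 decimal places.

Total N = 9+1+3+135 = 148, so the proportions are 0.06081, 0.00676, 0.02027, 0.91216 (working shown to 5 dp, full precision carried).
Each pᵢ ln pᵢ term: 0.06081×(-2.79999)=-0.17027, 0.00676×(-4.99721)=-0.03376, 0.02027×(-3.89860)=-0.07903, 0.91216×(-0.09194)=-0.08386.
Sum = -0.36692, so H' = 0.367.

0.367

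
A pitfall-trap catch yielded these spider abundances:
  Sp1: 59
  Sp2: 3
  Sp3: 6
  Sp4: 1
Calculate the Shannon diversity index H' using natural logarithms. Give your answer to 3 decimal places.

0.544

Total N = 59+3+6+1 = 69, so the proportions are 0.85507, 0.04348, 0.08696, 0.01449 (working shown to 5 dp, full precision carried).
Each pᵢ ln pᵢ term: 0.85507×(-0.15657)=-0.13388, 0.04348×(-3.13549)=-0.13633, 0.08696×(-2.44235)=-0.21238, 0.01449×(-4.23411)=-0.06136.
Sum = -0.54395, so H' = 0.544.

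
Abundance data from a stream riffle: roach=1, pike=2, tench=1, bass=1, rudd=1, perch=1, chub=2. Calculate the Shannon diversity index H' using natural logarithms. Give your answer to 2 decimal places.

Total N = 1+2+1+1+1+1+2 = 9, so the proportions are 0.1111, 0.2222, 0.1111, 0.1111, 0.1111, 0.1111, 0.2222 (working shown to 4 dp, full precision carried).
Each pᵢ ln pᵢ term: 0.1111×(-2.1972)=-0.2441, 0.2222×(-1.5041)=-0.3342, 0.1111×(-2.1972)=-0.2441, 0.1111×(-2.1972)=-0.2441, 0.1111×(-2.1972)=-0.2441, 0.1111×(-2.1972)=-0.2441, 0.2222×(-1.5041)=-0.3342.
Sum = -1.8892, so H' = 1.89.

1.89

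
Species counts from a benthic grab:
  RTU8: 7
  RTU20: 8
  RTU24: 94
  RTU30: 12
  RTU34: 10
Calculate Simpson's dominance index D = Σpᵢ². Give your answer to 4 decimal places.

Total N = 7+8+94+12+10 = 131, so the proportions are 0.053435, 0.061069, 0.717557, 0.091603, 0.076336 (working shown to 6 dp, full precision carried).
D = 0.053435² + 0.061069² + 0.717557² + 0.091603² + 0.076336² = 0.002855 + 0.003729 + 0.514888 + 0.008391 + 0.005827 = 0.535691.
To 4 decimal places, D = 0.5357.

0.5357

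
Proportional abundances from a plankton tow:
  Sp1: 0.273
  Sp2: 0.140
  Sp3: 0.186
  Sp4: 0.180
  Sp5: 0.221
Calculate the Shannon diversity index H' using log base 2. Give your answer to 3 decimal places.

Each pᵢ log₂ pᵢ term (working shown to 5 dp, full precision carried): 0.273×(-1.87303)=-0.51134, 0.14×(-2.83650)=-0.39711, 0.186×(-2.42663)=-0.45135, 0.18×(-2.47393)=-0.44531, 0.221×(-2.17788)=-0.48131.
Sum = -2.28642, so H' = 2.286.

2.286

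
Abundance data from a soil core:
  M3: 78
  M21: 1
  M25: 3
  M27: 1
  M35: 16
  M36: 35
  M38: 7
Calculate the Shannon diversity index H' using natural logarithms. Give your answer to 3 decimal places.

Total N = 78+1+3+1+16+35+7 = 141, so the proportions are 0.55319, 0.00709, 0.02128, 0.00709, 0.11348, 0.24823, 0.04965 (working shown to 5 dp, full precision carried).
Each pᵢ ln pᵢ term: 0.55319×(-0.59205)=-0.32752, 0.00709×(-4.94876)=-0.03510, 0.02128×(-3.85015)=-0.08192, 0.00709×(-4.94876)=-0.03510, 0.11348×(-2.17617)=-0.24694, 0.24823×(-1.39341)=-0.34588, 0.04965×(-3.00285)=-0.14908.
Sum = -1.22153, so H' = 1.222.

1.222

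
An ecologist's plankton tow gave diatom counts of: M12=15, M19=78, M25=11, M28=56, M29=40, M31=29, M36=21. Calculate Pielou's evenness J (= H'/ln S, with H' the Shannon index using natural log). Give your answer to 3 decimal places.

Total N = 15+78+11+56+40+29+21 = 250, so the proportions are 0.06, 0.312, 0.044, 0.224, 0.16, 0.116, 0.084 (working shown to 5 dp, full precision carried).
H' = −Σ pᵢ ln pᵢ = −((-0.16880) + (-0.36340) + (-0.13744) + (-0.33513) + (-0.29321) + (-0.24988) + (-0.20806)) = 1.75593.
With S = 7 species, ln S = 1.94591, so J = 1.75593/1.94591 = 0.90237, i.e. 0.902 to 3 decimal places.

0.902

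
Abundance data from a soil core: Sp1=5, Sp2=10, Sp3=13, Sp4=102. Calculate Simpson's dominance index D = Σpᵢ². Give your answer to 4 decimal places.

Total N = 5+10+13+102 = 130, so the proportions are 0.038462, 0.076923, 0.1, 0.784615 (working shown to 6 dp, full precision carried).
D = 0.038462² + 0.076923² + 0.1² + 0.784615² = 0.001479 + 0.005917 + 0.010000 + 0.615621 = 0.633018.
To 4 decimal places, D = 0.6330.

0.6330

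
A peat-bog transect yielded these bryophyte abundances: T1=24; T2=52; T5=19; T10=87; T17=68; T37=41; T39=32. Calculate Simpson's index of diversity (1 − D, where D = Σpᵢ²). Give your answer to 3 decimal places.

Total N = 24+52+19+87+68+41+32 = 323, so the proportions are 0.0743, 0.16099, 0.05882, 0.26935, 0.21053, 0.12693, 0.09907 (working shown to 5 dp, full precision carried).
D = 0.0743² + 0.16099² + 0.05882² + 0.26935² + 0.21053² + 0.12693² + 0.09907² = 0.00552 + 0.02592 + 0.00346 + 0.07255 + 0.04432 + 0.01611 + 0.00982 = 0.17770.
So 1 − D = 0.82230, i.e. 0.822 to 3 decimal places.

0.822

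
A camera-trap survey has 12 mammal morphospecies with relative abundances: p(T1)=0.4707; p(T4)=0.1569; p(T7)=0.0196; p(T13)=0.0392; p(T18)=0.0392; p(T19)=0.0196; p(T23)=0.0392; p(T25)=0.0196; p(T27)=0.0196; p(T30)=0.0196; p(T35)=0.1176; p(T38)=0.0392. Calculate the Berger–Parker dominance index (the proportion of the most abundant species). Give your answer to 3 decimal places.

0.471

The largest proportion is 0.4707, i.e. d = 0.471 to 3 decimal places.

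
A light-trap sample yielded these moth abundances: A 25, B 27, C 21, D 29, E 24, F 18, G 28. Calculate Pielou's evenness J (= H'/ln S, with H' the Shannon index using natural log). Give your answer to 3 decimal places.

0.994

Total N = 25+27+21+29+24+18+28 = 172, so the proportions are 0.14535, 0.15698, 0.12209, 0.1686, 0.13953, 0.10465, 0.16279 (working shown to 5 dp, full precision carried).
H' = −Σ pᵢ ln pᵢ = −((-0.28032) + (-0.29067) + (-0.25676) + (-0.30015) + (-0.27481) + (-0.23621) + (-0.29551)) = 1.93443.
With S = 7 species, ln S = 1.94591, so J = 1.93443/1.94591 = 0.99410, i.e. 0.994 to 3 decimal places.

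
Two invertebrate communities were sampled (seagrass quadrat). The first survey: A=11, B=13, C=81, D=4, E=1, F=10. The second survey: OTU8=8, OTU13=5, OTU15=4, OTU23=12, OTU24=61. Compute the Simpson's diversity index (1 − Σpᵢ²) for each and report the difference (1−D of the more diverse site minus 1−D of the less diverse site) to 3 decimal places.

0.006

The first survey: N=120, proportions 0.09167, 0.10833, 0.675, 0.03333, 0.00833, 0.08333, giving 1−D = 0.51611 (working shown to 5 dp, full precision carried).
The second survey: N=90, proportions 0.08889, 0.05556, 0.04444, 0.13333, 0.67778, giving 1−D = 0.50988.
Difference = |0.51611 − 0.50988| = 0.00623, i.e. 0.006 to 3 decimal places.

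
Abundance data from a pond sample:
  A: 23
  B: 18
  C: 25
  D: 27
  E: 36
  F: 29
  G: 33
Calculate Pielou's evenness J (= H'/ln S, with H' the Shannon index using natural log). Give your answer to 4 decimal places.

Total N = 23+18+25+27+36+29+33 = 191, so the proportions are 0.120419, 0.094241, 0.13089, 0.141361, 0.188482, 0.151832, 0.172775 (working shown to 6 dp, full precision carried).
H' = −Σ pᵢ ln pᵢ = −((-0.254900) + (-0.222588) + (-0.266152) + (-0.276564) + (-0.314530) + (-0.286201) + (-0.303352)) = 1.924286.
With S = 7 species, ln S = 1.945910, so J = 1.924286/1.945910 = 0.988887, i.e. 0.9889 to 4 decimal places.

0.9889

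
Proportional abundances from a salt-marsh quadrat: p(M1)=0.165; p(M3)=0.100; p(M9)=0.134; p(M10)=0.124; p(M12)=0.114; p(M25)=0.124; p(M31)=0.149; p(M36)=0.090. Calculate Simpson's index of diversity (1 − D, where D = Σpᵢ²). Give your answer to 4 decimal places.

0.8708

D = 0.165² + 0.1² + 0.134² + 0.124² + 0.114² + 0.124² + 0.149² + 0.09² = 0.027225 + 0.010000 + 0.017956 + 0.015376 + 0.012996 + 0.015376 + 0.022201 + 0.008100 = 0.129230 (working shown to 6 dp, full precision carried).
So 1 − D = 0.870770, i.e. 0.8708 to 4 decimal places.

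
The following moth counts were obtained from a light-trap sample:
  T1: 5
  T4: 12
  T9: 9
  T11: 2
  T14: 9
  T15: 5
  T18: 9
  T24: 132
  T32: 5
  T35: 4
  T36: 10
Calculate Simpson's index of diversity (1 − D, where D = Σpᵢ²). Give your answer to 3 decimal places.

Total N = 5+12+9+2+9+5+9+132+5+4+10 = 202, so the proportions are 0.02475, 0.05941, 0.04455, 0.0099, 0.04455, 0.02475, 0.04455, 0.65347, 0.02475, 0.0198, 0.0495 (working shown to 5 dp, full precision carried).
D = 0.02475² + 0.05941² + 0.04455² + 0.0099² + 0.04455² + 0.02475² + 0.04455² + 0.65347² + 0.02475² + 0.0198² + 0.0495² = 0.00061 + 0.00353 + 0.00199 + 0.00010 + 0.00199 + 0.00061 + 0.00199 + 0.42702 + 0.00061 + 0.00039 + 0.00245 = 0.44128.
So 1 − D = 0.55872, i.e. 0.559 to 3 decimal places.

0.559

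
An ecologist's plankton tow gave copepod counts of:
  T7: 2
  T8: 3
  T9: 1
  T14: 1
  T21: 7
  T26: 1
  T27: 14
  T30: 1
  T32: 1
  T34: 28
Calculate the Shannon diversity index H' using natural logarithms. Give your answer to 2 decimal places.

1.56

Total N = 2+3+1+1+7+1+14+1+1+28 = 59, so the proportions are 0.0339, 0.0508, 0.0169, 0.0169, 0.1186, 0.0169, 0.2373, 0.0169, 0.0169, 0.4746 (working shown to 4 dp, full precision carried).
Each pᵢ ln pᵢ term: 0.0339×(-3.3844)=-0.1147, 0.0508×(-2.9789)=-0.1515, 0.0169×(-4.0775)=-0.0691, 0.0169×(-4.0775)=-0.0691, 0.1186×(-2.1316)=-0.2529, 0.0169×(-4.0775)=-0.0691, 0.2373×(-1.4385)=-0.3413, 0.0169×(-4.0775)=-0.0691, 0.0169×(-4.0775)=-0.0691, 0.4746×(-0.7453)=-0.3537.
Sum = -1.5597, so H' = 1.56.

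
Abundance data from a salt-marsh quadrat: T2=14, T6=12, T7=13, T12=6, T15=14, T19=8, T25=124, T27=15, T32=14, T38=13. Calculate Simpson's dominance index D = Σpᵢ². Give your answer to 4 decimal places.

0.3089

Total N = 14+12+13+6+14+8+124+15+14+13 = 233, so the proportions are 0.060086, 0.051502, 0.055794, 0.025751, 0.060086, 0.034335, 0.532189, 0.064378, 0.060086, 0.055794 (working shown to 6 dp, full precision carried).
D = 0.060086² + 0.051502² + 0.055794² + 0.025751² + 0.060086² + 0.034335² + 0.532189² + 0.064378² + 0.060086² + 0.055794² = 0.003610 + 0.002652 + 0.003113 + 0.000663 + 0.003610 + 0.001179 + 0.283225 + 0.004144 + 0.003610 + 0.003113 = 0.308921.
To 4 decimal places, D = 0.3089.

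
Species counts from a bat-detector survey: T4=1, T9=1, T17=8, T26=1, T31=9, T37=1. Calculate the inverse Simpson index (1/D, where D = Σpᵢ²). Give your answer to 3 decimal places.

2.960

Total N = 1+1+8+1+9+1 = 21, so the proportions are 0.047619, 0.047619, 0.380952, 0.047619, 0.428571, 0.047619 (working shown to 6 dp, full precision carried).
D = 0.047619² + 0.047619² + 0.380952² + 0.047619² + 0.428571² + 0.047619² = 0.002268 + 0.002268 + 0.145125 + 0.002268 + 0.183673 + 0.002268 = 0.337868.
So 1/D = 2.95973, i.e. 2.960 to 3 decimal places.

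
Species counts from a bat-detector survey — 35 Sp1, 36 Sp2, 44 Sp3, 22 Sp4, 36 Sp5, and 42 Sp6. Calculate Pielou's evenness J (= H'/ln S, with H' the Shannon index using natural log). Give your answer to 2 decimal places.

Total N = 35+36+44+22+36+42 = 215, so the proportions are 0.1628, 0.1674, 0.2047, 0.1023, 0.1674, 0.1953 (working shown to 4 dp, full precision carried).
H' = −Σ pᵢ ln pᵢ = −((-0.2955) + (-0.2992) + (-0.3247) + (-0.2333) + (-0.2992) + (-0.3190)) = 1.7709.
With S = 6 species, ln S = 1.7918, so J = 1.7709/1.7918 = 0.9884, i.e. 0.99 to 2 decimal places.

0.99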